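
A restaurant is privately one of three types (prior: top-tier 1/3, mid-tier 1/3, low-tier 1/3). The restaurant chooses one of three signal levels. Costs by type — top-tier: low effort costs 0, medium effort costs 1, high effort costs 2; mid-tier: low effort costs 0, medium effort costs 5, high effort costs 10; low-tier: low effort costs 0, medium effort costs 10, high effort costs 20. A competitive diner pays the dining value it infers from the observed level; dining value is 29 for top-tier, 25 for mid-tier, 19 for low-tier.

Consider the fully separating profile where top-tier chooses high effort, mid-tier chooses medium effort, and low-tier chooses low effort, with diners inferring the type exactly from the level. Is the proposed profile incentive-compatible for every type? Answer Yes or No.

Separating price premiums: high effort → 29, medium effort → 25, low effort → 19.
top-tier (assigned high effort): low effort: 19 − 0 = 19; medium effort: 25 − 1 = 24; high effort: 29 − 2 = 27. top-tier stays.
mid-tier (assigned medium effort): low effort: 19 − 0 = 19; medium effort: 25 − 5 = 20; high effort: 29 − 10 = 19. mid-tier stays.
low-tier (assigned low effort): low effort: 19 − 0 = 19; medium effort: 25 − 10 = 15; high effort: 29 − 20 = 9. low-tier stays.
Every type prefers its assigned level; separation holds.

Yes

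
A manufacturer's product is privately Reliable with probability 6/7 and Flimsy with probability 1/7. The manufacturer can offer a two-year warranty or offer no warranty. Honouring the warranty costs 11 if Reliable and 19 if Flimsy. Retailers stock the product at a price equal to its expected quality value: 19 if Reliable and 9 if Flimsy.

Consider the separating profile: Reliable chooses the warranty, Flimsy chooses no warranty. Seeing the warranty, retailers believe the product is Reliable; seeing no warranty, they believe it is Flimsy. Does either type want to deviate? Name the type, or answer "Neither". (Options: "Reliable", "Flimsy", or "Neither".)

The warranty pays 19; no warranty pays 9.
Reliable: assigned the warranty, nets 19 − 11 = 8; deviating to no warranty nets 9.
Flimsy: assigned no warranty, nets 9; deviating to the warranty nets 19 − 19 = 0.
The Reliable type gains 1 by deviating.

Reliable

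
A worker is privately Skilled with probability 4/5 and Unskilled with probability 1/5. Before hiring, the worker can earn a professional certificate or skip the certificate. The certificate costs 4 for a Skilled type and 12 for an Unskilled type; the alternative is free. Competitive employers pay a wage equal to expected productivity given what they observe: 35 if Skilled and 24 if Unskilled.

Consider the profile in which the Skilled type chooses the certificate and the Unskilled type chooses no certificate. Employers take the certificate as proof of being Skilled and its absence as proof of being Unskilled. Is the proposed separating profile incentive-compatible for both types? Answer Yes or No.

Yes

Under these beliefs, the certificate earns wage 35 and no certificate earns wage 24.
Skilled: the certificate nets 35 − 4 = 31; no certificate nets 24. Skilled prefers the certificate.
Unskilled: the certificate nets 35 − 12 = 23; no certificate nets 24. Unskilled prefers no certificate.
Neither type deviates, so the separating profile is an equilibrium.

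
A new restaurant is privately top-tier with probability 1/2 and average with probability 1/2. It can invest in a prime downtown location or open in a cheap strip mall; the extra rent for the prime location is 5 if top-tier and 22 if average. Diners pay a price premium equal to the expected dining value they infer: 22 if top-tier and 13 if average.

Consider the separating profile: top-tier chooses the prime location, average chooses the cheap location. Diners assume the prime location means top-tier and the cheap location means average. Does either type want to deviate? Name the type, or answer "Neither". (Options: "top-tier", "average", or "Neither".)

Neither

The prime location pays 22; the cheap location pays 13.
top-tier: assigned the prime location, nets 22 − 5 = 17; deviating to the cheap location nets 13.
average: assigned the cheap location, nets 13; deviating to the prime location nets 22 − 22 = 0.
Both types strictly prefer their assigned action; no profitable deviation.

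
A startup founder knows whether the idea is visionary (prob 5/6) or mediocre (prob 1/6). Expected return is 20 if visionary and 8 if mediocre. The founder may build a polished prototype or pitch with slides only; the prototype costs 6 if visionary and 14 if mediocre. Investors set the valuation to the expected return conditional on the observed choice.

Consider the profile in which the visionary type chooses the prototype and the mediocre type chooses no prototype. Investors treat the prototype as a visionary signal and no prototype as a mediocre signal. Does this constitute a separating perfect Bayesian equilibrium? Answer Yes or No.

Under these beliefs, the prototype earns valuation 20 and no prototype earns valuation 8.
visionary: the prototype nets 20 − 6 = 14; no prototype nets 8. visionary prefers the prototype.
mediocre: the prototype nets 20 − 14 = 6; no prototype nets 8. mediocre prefers no prototype.
Neither type deviates, so the separating profile is an equilibrium.

Yes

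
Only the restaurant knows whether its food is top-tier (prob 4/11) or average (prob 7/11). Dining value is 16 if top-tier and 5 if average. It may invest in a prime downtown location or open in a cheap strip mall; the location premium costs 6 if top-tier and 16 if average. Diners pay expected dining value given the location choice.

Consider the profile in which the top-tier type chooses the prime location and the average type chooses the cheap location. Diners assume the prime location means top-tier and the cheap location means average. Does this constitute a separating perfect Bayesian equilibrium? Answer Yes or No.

Yes

Under these beliefs, the prime location earns price premium 16 and the cheap location earns price premium 5.
top-tier: the prime location nets 16 − 6 = 10; the cheap location nets 5. top-tier prefers the prime location.
average: the prime location nets 16 − 16 = 0; the cheap location nets 5. average prefers the cheap location.
Neither type deviates, so the separating profile is an equilibrium.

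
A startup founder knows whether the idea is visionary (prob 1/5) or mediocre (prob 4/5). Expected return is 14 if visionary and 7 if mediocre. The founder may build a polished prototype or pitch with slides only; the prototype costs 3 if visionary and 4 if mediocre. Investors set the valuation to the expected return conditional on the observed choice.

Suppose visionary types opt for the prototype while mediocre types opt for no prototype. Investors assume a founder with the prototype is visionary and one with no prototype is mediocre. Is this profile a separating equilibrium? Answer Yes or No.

No

Under these beliefs, the prototype earns valuation 14 and no prototype earns valuation 7.
visionary: the prototype nets 14 − 3 = 11; no prototype nets 7. visionary prefers the prototype.
mediocre: the prototype nets 14 − 4 = 10; no prototype nets 7. mediocre would deviate to the prototype.
mediocre has a profitable deviation, so the profile is not an equilibrium.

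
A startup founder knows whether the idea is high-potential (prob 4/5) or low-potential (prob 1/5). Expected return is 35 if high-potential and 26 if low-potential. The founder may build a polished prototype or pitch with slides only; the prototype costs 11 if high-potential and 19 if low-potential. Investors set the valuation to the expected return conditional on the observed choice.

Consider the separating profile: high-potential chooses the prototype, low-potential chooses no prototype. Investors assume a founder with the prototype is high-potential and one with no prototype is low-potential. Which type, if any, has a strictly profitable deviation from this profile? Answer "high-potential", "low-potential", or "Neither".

The prototype pays 35; no prototype pays 26.
high-potential: assigned the prototype, nets 35 − 11 = 24; deviating to no prototype nets 26.
low-potential: assigned no prototype, nets 26; deviating to the prototype nets 35 − 19 = 16.
The high-potential type gains 2 by deviating.

high-potential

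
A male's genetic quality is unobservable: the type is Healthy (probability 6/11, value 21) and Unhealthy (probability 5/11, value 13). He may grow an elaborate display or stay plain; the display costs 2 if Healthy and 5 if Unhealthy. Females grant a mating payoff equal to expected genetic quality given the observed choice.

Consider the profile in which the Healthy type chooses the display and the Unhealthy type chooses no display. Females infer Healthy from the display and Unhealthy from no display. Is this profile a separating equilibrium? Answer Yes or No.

Under these beliefs, the display earns mating payoff 21 and no display earns mating payoff 13.
Healthy: the display nets 21 − 2 = 19; no display nets 13. Healthy prefers the display.
Unhealthy: the display nets 21 − 5 = 16; no display nets 13. Unhealthy would deviate to the display.
Unhealthy has a profitable deviation, so the profile is not an equilibrium.

No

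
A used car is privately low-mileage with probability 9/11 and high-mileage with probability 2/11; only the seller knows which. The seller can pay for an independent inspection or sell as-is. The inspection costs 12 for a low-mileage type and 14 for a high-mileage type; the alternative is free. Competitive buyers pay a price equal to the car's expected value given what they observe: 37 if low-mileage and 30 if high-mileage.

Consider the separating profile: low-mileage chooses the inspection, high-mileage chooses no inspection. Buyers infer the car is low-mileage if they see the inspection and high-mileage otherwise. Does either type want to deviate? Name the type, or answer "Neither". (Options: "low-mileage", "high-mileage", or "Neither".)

low-mileage

The inspection pays 37; no inspection pays 30.
low-mileage: assigned the inspection, nets 37 − 12 = 25; deviating to no inspection nets 30.
high-mileage: assigned no inspection, nets 30; deviating to the inspection nets 37 − 14 = 23.
The low-mileage type gains 5 by deviating.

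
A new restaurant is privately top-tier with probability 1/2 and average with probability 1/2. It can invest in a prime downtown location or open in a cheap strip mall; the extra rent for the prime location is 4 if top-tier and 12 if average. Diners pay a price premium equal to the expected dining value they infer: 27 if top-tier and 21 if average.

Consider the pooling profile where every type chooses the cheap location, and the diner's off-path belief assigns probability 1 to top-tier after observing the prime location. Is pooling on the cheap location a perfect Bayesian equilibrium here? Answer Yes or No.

On path, the diner holds the prior and pays 1/2·27 + 1/2·21 = 24. Off path (the prime location), believing top-tier, it pays 27.
top-tier: the cheap location nets 24; the prime location nets 27 − 4 = 23. top-tier stays.
average: the cheap location nets 24; the prime location nets 27 − 12 = 15. average stays.
No type deviates, so pooling is sustained.

Yes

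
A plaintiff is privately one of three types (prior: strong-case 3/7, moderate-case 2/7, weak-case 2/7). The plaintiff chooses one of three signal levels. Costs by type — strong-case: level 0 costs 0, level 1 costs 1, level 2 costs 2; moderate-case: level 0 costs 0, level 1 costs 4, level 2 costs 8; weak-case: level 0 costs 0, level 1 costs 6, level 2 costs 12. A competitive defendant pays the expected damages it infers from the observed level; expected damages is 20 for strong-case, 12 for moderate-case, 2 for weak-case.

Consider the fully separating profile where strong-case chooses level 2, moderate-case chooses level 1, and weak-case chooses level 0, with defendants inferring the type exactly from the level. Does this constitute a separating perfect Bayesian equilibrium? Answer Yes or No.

No

Separating settlements: level 2 → 20, level 1 → 12, level 0 → 2.
strong-case (assigned level 2): level 0: 2 − 0 = 2; level 1: 12 − 1 = 11; level 2: 20 − 2 = 18. strong-case stays.
moderate-case (assigned level 1): level 0: 2 − 0 = 2; level 1: 12 − 4 = 8; level 2: 20 − 8 = 12. moderate-case prefers level 2.
weak-case (assigned level 0): level 0: 2 − 0 = 2; level 1: 12 − 6 = 6; level 2: 20 − 12 = 8. weak-case prefers level 2.
At least one type deviates; the separating profile fails.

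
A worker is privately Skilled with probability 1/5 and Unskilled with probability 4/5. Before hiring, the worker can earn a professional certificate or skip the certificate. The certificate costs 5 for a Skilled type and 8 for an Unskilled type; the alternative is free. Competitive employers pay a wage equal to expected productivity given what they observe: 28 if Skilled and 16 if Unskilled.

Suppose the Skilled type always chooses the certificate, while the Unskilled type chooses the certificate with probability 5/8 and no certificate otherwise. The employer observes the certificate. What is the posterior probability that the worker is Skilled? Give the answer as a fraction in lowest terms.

P(the certificate) = (1/5)·1 + (4/5)·(5/8) = 7/10.
By Bayes' rule, P(Skilled | the certificate) = (1/5) / (7/10) = 2/7.

2/7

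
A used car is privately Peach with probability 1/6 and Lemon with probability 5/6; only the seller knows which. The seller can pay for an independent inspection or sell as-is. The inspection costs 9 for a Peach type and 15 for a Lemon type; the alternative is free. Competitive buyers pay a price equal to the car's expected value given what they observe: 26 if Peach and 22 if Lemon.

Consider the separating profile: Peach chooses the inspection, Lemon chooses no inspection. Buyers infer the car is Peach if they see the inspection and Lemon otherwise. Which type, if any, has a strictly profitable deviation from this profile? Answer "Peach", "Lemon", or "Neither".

Peach

The inspection pays 26; no inspection pays 22.
Peach: assigned the inspection, nets 26 − 9 = 17; deviating to no inspection nets 22.
Lemon: assigned no inspection, nets 22; deviating to the inspection nets 26 − 15 = 11.
The Peach type gains 5 by deviating.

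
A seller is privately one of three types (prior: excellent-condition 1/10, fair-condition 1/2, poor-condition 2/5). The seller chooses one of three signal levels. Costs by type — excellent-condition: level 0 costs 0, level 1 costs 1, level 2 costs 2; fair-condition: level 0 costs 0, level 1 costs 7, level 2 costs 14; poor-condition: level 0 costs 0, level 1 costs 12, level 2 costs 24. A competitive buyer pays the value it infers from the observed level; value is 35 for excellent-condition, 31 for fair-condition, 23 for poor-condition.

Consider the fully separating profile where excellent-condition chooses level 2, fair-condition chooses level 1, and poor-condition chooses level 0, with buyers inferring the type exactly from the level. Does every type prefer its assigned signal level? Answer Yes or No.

Yes

Separating prices: level 2 → 35, level 1 → 31, level 0 → 23.
excellent-condition (assigned level 2): level 0: 23 − 0 = 23; level 1: 31 − 1 = 30; level 2: 35 − 2 = 33. excellent-condition stays.
fair-condition (assigned level 1): level 0: 23 − 0 = 23; level 1: 31 − 7 = 24; level 2: 35 − 14 = 21. fair-condition stays.
poor-condition (assigned level 0): level 0: 23 − 0 = 23; level 1: 31 − 12 = 19; level 2: 35 − 24 = 11. poor-condition stays.
Every type prefers its assigned level; separation holds.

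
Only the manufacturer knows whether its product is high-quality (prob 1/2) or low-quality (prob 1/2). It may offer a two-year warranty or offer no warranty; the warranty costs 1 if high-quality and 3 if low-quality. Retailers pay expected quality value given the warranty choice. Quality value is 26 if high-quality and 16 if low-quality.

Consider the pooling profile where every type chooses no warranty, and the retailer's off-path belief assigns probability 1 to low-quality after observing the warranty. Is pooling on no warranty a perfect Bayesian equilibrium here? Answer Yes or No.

Yes

On path, the retailer holds the prior and pays 1/2·26 + 1/2·16 = 21. Off path (the warranty), believing low-quality, it pays 16.
high-quality: no warranty nets 21; the warranty nets 16 − 1 = 15. high-quality stays.
low-quality: no warranty nets 21; the warranty nets 16 − 3 = 13. low-quality stays.
No type deviates, so pooling is sustained.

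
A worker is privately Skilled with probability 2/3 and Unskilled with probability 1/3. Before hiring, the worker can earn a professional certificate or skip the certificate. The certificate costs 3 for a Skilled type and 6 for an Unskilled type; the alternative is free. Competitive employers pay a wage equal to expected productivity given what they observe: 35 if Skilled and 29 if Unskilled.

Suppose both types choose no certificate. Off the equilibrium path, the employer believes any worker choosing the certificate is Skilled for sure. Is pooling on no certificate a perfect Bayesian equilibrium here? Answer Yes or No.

Yes

On path, the employer holds the prior and pays 2/3·35 + 1/3·29 = 33. Off path (the certificate), believing Skilled, it pays 35.
Skilled: no certificate nets 33; the certificate nets 35 − 3 = 32. Skilled stays.
Unskilled: no certificate nets 33; the certificate nets 35 − 6 = 29. Unskilled stays.
No type deviates, so pooling is sustained.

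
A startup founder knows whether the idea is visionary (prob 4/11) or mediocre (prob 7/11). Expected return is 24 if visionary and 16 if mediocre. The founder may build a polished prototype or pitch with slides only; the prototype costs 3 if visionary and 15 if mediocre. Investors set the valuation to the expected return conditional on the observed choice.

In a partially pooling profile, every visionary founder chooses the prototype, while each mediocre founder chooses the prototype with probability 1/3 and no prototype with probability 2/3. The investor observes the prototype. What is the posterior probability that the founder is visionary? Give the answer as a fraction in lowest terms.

P(the prototype) = (4/11)·1 + (7/11)·(1/3) = 19/33.
By Bayes' rule, P(visionary | the prototype) = (4/11) / (19/33) = 12/19.

12/19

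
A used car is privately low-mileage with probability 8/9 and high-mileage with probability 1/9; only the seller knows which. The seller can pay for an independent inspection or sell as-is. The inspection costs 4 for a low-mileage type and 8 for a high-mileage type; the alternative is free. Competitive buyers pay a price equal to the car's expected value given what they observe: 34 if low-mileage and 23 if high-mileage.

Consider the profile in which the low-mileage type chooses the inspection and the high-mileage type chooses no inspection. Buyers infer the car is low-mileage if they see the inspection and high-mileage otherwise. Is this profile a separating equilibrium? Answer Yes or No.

No

Under these beliefs, the inspection earns price 34 and no inspection earns price 23.
low-mileage: the inspection nets 34 − 4 = 30; no inspection nets 23. low-mileage prefers the inspection.
high-mileage: the inspection nets 34 − 8 = 26; no inspection nets 23. high-mileage would deviate to the inspection.
high-mileage has a profitable deviation, so the profile is not an equilibrium.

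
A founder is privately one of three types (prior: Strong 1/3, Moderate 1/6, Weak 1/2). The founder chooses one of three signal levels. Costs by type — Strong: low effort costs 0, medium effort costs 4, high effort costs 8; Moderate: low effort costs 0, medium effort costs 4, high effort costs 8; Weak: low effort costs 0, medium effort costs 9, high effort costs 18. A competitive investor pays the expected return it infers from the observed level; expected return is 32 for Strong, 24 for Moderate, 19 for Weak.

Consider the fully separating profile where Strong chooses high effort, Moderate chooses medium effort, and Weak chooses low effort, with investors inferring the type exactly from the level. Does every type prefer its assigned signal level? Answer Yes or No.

Separating valuations: high effort → 32, medium effort → 24, low effort → 19.
Strong (assigned high effort): low effort: 19 − 0 = 19; medium effort: 24 − 4 = 20; high effort: 32 − 8 = 24. Strong stays.
Moderate (assigned medium effort): low effort: 19 − 0 = 19; medium effort: 24 − 4 = 20; high effort: 32 − 8 = 24. Moderate prefers high effort.
Weak (assigned low effort): low effort: 19 − 0 = 19; medium effort: 24 − 9 = 15; high effort: 32 − 18 = 14. Weak stays.
At least one type deviates; the separating profile fails.

No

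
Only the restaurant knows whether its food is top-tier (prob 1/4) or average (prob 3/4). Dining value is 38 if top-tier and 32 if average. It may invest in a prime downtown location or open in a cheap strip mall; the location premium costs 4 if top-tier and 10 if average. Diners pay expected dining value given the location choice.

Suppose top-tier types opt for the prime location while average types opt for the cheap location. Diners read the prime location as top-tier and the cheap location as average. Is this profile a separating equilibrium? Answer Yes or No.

Yes

Under these beliefs, the prime location earns price premium 38 and the cheap location earns price premium 32.
top-tier: the prime location nets 38 − 4 = 34; the cheap location nets 32. top-tier prefers the prime location.
average: the prime location nets 38 − 10 = 28; the cheap location nets 32. average prefers the cheap location.
Neither type deviates, so the separating profile is an equilibrium.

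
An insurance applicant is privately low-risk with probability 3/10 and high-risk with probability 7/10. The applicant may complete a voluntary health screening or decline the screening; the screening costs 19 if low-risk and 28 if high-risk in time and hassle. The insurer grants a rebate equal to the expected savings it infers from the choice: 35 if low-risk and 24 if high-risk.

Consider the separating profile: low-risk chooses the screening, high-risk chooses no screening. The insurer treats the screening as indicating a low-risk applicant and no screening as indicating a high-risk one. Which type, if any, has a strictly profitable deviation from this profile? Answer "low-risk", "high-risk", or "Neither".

low-risk

The screening pays 35; no screening pays 24.
low-risk: assigned the screening, nets 35 − 19 = 16; deviating to no screening nets 24.
high-risk: assigned no screening, nets 24; deviating to the screening nets 35 − 28 = 7.
The low-risk type gains 8 by deviating.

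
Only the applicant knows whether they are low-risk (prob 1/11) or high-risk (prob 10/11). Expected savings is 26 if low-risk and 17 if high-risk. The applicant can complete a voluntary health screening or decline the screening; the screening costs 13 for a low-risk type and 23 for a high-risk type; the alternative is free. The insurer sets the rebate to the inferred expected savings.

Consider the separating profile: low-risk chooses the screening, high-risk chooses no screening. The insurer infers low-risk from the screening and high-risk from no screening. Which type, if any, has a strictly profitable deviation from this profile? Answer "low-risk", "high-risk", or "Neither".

low-risk

The screening pays 26; no screening pays 17.
low-risk: assigned the screening, nets 26 − 13 = 13; deviating to no screening nets 17.
high-risk: assigned no screening, nets 17; deviating to the screening nets 26 − 23 = 3.
The low-risk type gains 4 by deviating.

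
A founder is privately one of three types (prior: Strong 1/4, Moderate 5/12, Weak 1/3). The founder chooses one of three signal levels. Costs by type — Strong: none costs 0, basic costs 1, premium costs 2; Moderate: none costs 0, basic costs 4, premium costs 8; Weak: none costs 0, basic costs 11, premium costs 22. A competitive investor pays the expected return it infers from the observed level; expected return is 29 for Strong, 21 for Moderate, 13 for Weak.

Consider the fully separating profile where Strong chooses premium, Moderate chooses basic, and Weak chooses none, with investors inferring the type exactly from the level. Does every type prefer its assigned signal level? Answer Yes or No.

Separating valuations: premium → 29, basic → 21, none → 13.
Strong (assigned premium): none: 13 − 0 = 13; basic: 21 − 1 = 20; premium: 29 − 2 = 27. Strong stays.
Moderate (assigned basic): none: 13 − 0 = 13; basic: 21 − 4 = 17; premium: 29 − 8 = 21. Moderate prefers premium.
Weak (assigned none): none: 13 − 0 = 13; basic: 21 − 11 = 10; premium: 29 − 22 = 7. Weak stays.
At least one type deviates; the separating profile fails.

No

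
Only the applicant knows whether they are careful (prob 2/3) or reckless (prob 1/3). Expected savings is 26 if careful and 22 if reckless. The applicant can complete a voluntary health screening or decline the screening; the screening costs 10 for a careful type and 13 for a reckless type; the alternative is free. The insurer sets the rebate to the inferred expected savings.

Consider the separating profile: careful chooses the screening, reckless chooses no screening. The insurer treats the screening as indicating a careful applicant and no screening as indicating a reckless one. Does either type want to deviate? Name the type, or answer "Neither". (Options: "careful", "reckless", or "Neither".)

careful

The screening pays 26; no screening pays 22.
careful: assigned the screening, nets 26 − 10 = 16; deviating to no screening nets 22.
reckless: assigned no screening, nets 22; deviating to the screening nets 26 − 13 = 13.
The careful type gains 6 by deviating.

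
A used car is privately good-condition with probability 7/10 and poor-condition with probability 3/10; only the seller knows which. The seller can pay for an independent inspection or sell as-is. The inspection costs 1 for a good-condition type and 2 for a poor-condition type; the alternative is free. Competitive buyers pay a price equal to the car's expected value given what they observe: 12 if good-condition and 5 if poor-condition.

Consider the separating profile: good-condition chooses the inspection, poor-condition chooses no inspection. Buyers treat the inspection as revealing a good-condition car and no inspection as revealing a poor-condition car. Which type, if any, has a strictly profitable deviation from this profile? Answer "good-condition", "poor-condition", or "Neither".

The inspection pays 12; no inspection pays 5.
good-condition: assigned the inspection, nets 12 − 1 = 11; deviating to no inspection nets 5.
poor-condition: assigned no inspection, nets 5; deviating to the inspection nets 12 − 2 = 10.
The poor-condition type gains 5 by deviating.

poor-condition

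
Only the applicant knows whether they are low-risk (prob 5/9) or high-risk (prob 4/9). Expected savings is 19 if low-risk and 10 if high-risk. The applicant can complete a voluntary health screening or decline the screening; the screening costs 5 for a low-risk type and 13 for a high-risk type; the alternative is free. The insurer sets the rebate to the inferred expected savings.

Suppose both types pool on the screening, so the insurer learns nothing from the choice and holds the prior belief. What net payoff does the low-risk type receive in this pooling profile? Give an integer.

10

Pooled rebate = 5/9·19 + 4/9·10 = 15.
low-risk pays cost 5 for the screening, so net payoff = 15 − 5 = 10.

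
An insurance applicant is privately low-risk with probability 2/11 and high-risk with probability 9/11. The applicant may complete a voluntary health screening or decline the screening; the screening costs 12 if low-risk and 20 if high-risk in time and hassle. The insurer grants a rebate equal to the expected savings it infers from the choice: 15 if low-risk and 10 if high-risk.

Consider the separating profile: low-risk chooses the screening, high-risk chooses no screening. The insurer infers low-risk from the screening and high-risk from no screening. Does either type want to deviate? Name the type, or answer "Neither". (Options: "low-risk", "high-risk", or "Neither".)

The screening pays 15; no screening pays 10.
low-risk: assigned the screening, nets 15 − 12 = 3; deviating to no screening nets 10.
high-risk: assigned no screening, nets 10; deviating to the screening nets 15 − 20 = -5.
The low-risk type gains 7 by deviating.

low-risk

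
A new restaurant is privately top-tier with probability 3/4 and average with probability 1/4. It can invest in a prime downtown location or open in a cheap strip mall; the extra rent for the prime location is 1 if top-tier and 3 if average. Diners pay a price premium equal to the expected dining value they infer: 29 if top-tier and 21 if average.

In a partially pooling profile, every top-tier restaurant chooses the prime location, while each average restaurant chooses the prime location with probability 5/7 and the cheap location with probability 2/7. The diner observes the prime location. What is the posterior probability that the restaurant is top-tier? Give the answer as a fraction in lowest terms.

21/26

P(the prime location) = (3/4)·1 + (1/4)·(5/7) = 13/14.
By Bayes' rule, P(top-tier | the prime location) = (3/4) / (13/14) = 21/26.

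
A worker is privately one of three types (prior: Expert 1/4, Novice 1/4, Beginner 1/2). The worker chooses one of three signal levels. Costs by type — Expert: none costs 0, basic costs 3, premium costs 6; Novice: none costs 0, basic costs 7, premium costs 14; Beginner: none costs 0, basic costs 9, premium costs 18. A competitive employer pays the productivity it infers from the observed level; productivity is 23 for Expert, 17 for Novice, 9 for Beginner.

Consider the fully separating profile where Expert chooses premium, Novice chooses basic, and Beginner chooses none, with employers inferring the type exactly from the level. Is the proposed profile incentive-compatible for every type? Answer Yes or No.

Yes

Separating wages: premium → 23, basic → 17, none → 9.
Expert (assigned premium): none: 9 − 0 = 9; basic: 17 − 3 = 14; premium: 23 − 6 = 17. Expert stays.
Novice (assigned basic): none: 9 − 0 = 9; basic: 17 − 7 = 10; premium: 23 − 14 = 9. Novice stays.
Beginner (assigned none): none: 9 − 0 = 9; basic: 17 − 9 = 8; premium: 23 − 18 = 5. Beginner stays.
Every type prefers its assigned level; separation holds.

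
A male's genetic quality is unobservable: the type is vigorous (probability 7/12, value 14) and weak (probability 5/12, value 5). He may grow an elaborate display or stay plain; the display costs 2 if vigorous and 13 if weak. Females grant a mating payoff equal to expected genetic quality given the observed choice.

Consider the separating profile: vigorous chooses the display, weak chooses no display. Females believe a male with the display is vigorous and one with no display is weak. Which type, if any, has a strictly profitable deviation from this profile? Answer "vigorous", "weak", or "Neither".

The display pays 14; no display pays 5.
vigorous: assigned the display, nets 14 − 2 = 12; deviating to no display nets 5.
weak: assigned no display, nets 5; deviating to the display nets 14 − 13 = 1.
Both types strictly prefer their assigned action; no profitable deviation.

Neither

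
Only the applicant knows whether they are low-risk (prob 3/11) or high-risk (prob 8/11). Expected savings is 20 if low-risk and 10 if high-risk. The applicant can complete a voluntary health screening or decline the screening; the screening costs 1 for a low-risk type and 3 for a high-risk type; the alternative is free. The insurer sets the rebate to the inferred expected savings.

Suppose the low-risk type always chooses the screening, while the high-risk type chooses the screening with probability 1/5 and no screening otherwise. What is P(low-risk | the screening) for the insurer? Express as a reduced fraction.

P(the screening) = (3/11)·1 + (8/11)·(1/5) = 23/55.
By Bayes' rule, P(low-risk | the screening) = (3/11) / (23/55) = 15/23.

15/23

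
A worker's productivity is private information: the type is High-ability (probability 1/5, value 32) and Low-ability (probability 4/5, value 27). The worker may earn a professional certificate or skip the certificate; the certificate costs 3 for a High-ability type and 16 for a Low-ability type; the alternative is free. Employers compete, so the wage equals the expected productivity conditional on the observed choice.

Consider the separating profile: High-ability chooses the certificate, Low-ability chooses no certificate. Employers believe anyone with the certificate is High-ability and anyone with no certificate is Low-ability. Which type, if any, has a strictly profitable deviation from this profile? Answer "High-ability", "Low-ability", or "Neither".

Neither

The certificate pays 32; no certificate pays 27.
High-ability: assigned the certificate, nets 32 − 3 = 29; deviating to no certificate nets 27.
Low-ability: assigned no certificate, nets 27; deviating to the certificate nets 32 − 16 = 16.
Both types strictly prefer their assigned action; no profitable deviation.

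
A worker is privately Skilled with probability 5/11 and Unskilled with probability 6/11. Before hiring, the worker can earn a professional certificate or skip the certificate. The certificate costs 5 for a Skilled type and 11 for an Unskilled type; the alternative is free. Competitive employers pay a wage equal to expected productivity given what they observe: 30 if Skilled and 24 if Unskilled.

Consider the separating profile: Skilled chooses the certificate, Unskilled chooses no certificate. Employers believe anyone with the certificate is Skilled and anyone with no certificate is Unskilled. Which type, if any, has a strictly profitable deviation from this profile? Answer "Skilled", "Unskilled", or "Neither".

The certificate pays 30; no certificate pays 24.
Skilled: assigned the certificate, nets 30 − 5 = 25; deviating to no certificate nets 24.
Unskilled: assigned no certificate, nets 24; deviating to the certificate nets 30 − 11 = 19.
Both types strictly prefer their assigned action; no profitable deviation.

Neither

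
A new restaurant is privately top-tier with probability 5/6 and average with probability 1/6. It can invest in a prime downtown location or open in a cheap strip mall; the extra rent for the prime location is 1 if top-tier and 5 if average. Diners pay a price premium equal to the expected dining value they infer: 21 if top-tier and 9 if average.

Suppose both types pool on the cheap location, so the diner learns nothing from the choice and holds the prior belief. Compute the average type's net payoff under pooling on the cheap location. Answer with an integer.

19

Pooled price premium = 5/6·21 + 1/6·9 = 19.
average pays no cost for the cheap location, so net payoff = 19.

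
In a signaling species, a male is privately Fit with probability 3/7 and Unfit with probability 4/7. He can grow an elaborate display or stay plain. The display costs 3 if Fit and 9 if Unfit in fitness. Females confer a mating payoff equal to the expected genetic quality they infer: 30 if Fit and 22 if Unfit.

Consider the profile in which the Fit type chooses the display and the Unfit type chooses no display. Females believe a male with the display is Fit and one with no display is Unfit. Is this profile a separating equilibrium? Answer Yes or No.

Yes

Under these beliefs, the display earns mating payoff 30 and no display earns mating payoff 22.
Fit: the display nets 30 − 3 = 27; no display nets 22. Fit prefers the display.
Unfit: the display nets 30 − 9 = 21; no display nets 22. Unfit prefers no display.
Neither type deviates, so the separating profile is an equilibrium.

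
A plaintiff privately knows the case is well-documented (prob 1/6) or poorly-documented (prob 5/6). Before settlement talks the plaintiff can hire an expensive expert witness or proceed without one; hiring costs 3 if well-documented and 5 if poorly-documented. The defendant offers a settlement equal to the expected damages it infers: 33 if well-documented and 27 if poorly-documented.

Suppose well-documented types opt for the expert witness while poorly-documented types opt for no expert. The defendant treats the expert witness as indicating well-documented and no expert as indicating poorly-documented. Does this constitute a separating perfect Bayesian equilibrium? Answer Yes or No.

No

Under these beliefs, the expert witness earns settlement 33 and no expert earns settlement 27.
well-documented: the expert witness nets 33 − 3 = 30; no expert nets 27. well-documented prefers the expert witness.
poorly-documented: the expert witness nets 33 − 5 = 28; no expert nets 27. poorly-documented would deviate to the expert witness.
poorly-documented has a profitable deviation, so the profile is not an equilibrium.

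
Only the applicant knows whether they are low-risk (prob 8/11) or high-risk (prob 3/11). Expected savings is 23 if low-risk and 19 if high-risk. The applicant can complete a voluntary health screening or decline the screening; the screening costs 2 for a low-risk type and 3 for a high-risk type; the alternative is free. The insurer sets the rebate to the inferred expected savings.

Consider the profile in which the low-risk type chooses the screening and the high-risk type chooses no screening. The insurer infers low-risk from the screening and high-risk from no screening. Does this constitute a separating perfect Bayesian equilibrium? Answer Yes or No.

No

Under these beliefs, the screening earns rebate 23 and no screening earns rebate 19.
low-risk: the screening nets 23 − 2 = 21; no screening nets 19. low-risk prefers the screening.
high-risk: the screening nets 23 − 3 = 20; no screening nets 19. high-risk would deviate to the screening.
high-risk has a profitable deviation, so the profile is not an equilibrium.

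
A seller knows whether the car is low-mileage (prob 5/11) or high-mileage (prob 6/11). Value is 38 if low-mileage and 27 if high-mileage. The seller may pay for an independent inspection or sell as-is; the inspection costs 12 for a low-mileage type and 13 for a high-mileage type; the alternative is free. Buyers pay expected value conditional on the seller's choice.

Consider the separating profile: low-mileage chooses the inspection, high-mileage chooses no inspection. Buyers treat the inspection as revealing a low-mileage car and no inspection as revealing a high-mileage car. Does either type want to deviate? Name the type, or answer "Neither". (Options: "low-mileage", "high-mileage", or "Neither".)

low-mileage

The inspection pays 38; no inspection pays 27.
low-mileage: assigned the inspection, nets 38 − 12 = 26; deviating to no inspection nets 27.
high-mileage: assigned no inspection, nets 27; deviating to the inspection nets 38 − 13 = 25.
The low-mileage type gains 1 by deviating.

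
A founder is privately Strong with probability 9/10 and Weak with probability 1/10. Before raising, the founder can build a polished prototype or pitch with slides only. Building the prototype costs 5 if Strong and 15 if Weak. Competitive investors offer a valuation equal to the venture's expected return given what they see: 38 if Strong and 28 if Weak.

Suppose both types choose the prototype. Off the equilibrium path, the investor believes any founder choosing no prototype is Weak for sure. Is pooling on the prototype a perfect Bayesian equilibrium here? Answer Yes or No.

No

On path, the investor holds the prior and pays 9/10·38 + 1/10·28 = 37. Off path (no prototype), believing Weak, it pays 28.
Strong: the prototype nets 37 − 5 = 32; no prototype nets 28. Strong stays.
Weak: the prototype nets 37 − 15 = 22; no prototype nets 28. Weak would deviate.
A type deviates, so pooling fails.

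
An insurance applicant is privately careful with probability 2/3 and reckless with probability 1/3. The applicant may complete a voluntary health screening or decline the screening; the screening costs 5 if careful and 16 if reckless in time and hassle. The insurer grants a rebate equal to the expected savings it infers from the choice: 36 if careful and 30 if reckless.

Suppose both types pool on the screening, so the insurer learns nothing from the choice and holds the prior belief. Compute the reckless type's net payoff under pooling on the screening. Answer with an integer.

Pooled rebate = 2/3·36 + 1/3·30 = 34.
reckless pays cost 16 for the screening, so net payoff = 34 − 16 = 18.

18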